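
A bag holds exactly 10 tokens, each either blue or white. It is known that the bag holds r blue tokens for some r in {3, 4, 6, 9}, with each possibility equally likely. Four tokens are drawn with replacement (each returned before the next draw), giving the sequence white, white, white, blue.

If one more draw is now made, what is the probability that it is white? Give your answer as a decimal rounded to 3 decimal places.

0.609

Compute the likelihood of the observed sequence for each case: P(data | r = 3) = (7/10)(7/10)(7/10)(3/10) = 0.1029; P(data | r = 4) = (6/10)(6/10)(6/10)(4/10) = 0.0864; P(data | r = 6) = (4/10)(4/10)(4/10)(6/10) = 0.0384; P(data | r = 9) = (1/10)(1/10)(1/10)(9/10) = 0.0009.
Weighting by the prior gives 1/4 · 0.1029 = 0.025725, 1/4 · 0.0864 = 0.0216, 1/4 · 0.0384 = 0.0096, 1/4 · 0.0009 = 0.000225; with total 0.05715.
Dividing through by the total gives posterior P(r = 3 | data) = 0.45013, P(r = 4 | data) = 0.37795, P(r = 6 | data) = 0.16798, P(r = 9 | data) = 0.003937.
The predictive probability is P(white next | data) = (7/10)(0.45013) + (3/5)(0.37795) + (2/5)(0.16798) + (1/10)(0.003937) = 0.60945.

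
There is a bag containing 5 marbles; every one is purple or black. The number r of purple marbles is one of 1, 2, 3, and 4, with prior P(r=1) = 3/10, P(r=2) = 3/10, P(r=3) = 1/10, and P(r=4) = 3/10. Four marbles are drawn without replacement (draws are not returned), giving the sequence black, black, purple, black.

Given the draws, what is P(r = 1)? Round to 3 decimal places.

Under each hypothesis, the probability of the observed sequence is: P(data | r = 1) = (4/5)(3/4)(1/3)(2/2) = 1/5; P(data | r = 2) = (3/5)(2/4)(2/3)(1/2) = 1/10; P(data | r = 3) = (2/5)(1/4)(3/3)(0/2) = 0; P(data | r = 4) = (1/5)(0/4) = 0.
The prior-weighted likelihoods are 3/10 · 1/5 = 3/50, 3/10 · 1/10 = 3/100, 1/10 · 0 = 0, 3/10 · 0 = 0; summing to 9/100.
Hence P(r = 1 | data) = (3/50) / (9/100) = 2/3.

0.667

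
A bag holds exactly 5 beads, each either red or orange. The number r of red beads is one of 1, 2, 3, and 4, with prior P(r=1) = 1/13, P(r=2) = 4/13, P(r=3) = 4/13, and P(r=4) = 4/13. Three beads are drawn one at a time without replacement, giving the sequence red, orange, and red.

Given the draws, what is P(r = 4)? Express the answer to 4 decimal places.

For each hypothesis, P(data | H) works out to: P(data | r = 1) = (1/5)(4/4)(0/3) = 0; P(data | r = 2) = (2/5)(3/4)(1/3) = 1/10; P(data | r = 3) = (3/5)(2/4)(2/3) = 1/5; P(data | r = 4) = (4/5)(1/4)(3/3) = 1/5.
Multiplying each by its prior: 1/13 · 0 = 0, 4/13 · 1/10 = 2/65, 4/13 · 1/5 = 4/65, 4/13 · 1/5 = 4/65; these sum to 2/13.
So P(r = 4 | data) = (4/65) / (2/13) = 2/5.

0.4000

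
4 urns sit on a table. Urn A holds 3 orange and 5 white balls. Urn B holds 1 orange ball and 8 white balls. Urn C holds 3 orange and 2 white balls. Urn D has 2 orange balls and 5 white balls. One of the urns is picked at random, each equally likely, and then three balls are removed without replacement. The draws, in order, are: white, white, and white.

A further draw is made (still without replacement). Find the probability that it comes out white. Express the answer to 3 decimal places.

0.681

For each hypothesis, P(data | H) works out to: P(data | urn A) = (5/8)(4/7)(3/6) = 5/28; P(data | urn B) = (8/9)(7/8)(6/7) = 2/3; P(data | urn C) = (2/5)(1/4)(0/3) = 0; P(data | urn D) = (5/7)(4/6)(3/5) = 2/7.
The prior-weighted likelihoods are 1/4 · 5/28 = 5/112, 1/4 · 2/3 = 1/6, 1/4 · 0 = 0, 1/4 · 2/7 = 1/14; with total 95/336.
Normalising, the posterior is P(urn A | data) = 3/19, P(urn B | data) = 56/95, P(urn C | data) = 0, P(urn D | data) = 24/95.
So P(white next | data) = Σ P(white next | H) P(H | data) = (2/5)(3/19) + (5/6)(56/95) + (1/2)(24/95) = 194/285.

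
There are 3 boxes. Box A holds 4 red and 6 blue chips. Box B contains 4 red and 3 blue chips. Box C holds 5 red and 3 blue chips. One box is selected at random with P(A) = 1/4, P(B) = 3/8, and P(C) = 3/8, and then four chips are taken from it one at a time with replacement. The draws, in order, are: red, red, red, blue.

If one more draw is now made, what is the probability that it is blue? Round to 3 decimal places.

0.426

For each hypothesis, P(data | H) works out to: P(data | box A) = (4/10)(4/10)(4/10)(6/10) = 0.0384; P(data | box B) = (4/7)(4/7)(4/7)(3/7) = 0.079967; P(data | box C) = (5/8)(5/8)(5/8)(3/8) = 0.091553.
The prior-weighted likelihoods are 1/4 · 0.0384 = 0.0096, 3/8 · 0.079967 = 0.029988, 3/8 · 0.091553 = 0.034332; summing to 0.07392.
Dividing through by the total gives posterior P(box A | data) = 0.12987, P(box B | data) = 0.40568, P(box C | data) = 0.46445.
The predictive probability is P(blue next | data) = (3/5)(0.12987) + (3/7)(0.40568) + (3/8)(0.46445) = 0.42595.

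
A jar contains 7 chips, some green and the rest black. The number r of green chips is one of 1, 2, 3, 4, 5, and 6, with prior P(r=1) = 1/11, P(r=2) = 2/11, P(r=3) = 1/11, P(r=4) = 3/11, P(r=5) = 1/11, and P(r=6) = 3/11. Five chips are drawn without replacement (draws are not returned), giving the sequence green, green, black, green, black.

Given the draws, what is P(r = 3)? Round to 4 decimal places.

Compute the likelihood of the observed sequence for each case: P(data | r = 1) = (1/7)(0/6) = 0; P(data | r = 2) = (2/7)(1/6)(5/5)(0/4) = 0; P(data | r = 3) = (3/7)(2/6)(4/5)(1/4)(3/3) = 0.028571; P(data | r = 4) = (4/7)(3/6)(3/5)(2/4)(2/3) = 0.057143; P(data | r = 5) = (5/7)(4/6)(2/5)(3/4)(1/3) = 0.047619; P(data | r = 6) = (6/7)(5/6)(1/5)(4/4)(0/3) = 0.
The prior-weighted likelihoods are 1/11 · 0 = 0, 2/11 · 0 = 0, 1/11 · 0.028571 = 0.0025974, 3/11 · 0.057143 = 0.015584, 1/11 · 0.047619 = 0.004329, 3/11 · 0 = 0; summing to 0.022511.
By Bayes' rule, P(r = 3 | data) = (0.0025974) / (0.022511) = 0.11538.

0.1154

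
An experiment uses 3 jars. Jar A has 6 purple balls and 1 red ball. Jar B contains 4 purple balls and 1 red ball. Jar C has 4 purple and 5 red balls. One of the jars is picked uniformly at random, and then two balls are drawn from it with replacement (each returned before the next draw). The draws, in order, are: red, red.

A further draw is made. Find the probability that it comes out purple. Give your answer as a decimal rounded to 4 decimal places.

0.5058

For each hypothesis, P(data | H) works out to: P(data | jar A) = (1/7)(1/7) = 0.020408; P(data | jar B) = (1/5)(1/5) = 0.04; P(data | jar C) = (5/9)(5/9) = 0.30864.
Weighting by the prior gives 1/3 · 0.020408 = 0.0068027, 1/3 · 0.04 = 0.013333, 1/3 · 0.30864 = 0.10288; these sum to 0.12302.
The posterior is then P(jar A | data) = 0.055299, P(jar B | data) = 0.10839, P(jar C | data) = 0.83631.
The predictive probability is P(purple next | data) = (6/7)(0.055299) + (4/5)(0.10839) + (4/9)(0.83631) = 0.5058.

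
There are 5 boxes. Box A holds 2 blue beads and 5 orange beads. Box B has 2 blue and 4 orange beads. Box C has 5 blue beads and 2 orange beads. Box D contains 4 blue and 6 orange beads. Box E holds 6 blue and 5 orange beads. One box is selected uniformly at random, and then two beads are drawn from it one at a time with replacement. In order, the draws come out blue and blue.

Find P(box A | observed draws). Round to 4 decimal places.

Under each hypothesis, the probability of the observed sequence is: P(data | box A) = (2/7)(2/7) = 0.081633; P(data | box B) = (2/6)(2/6) = 0.11111; P(data | box C) = (5/7)(5/7) = 0.5102; P(data | box D) = (4/10)(4/10) = 0.16; P(data | box E) = (6/11)(6/11) = 0.29752.
Multiplying each by its prior: 1/5 · 0.081633 = 0.016327, 1/5 · 0.11111 = 0.022222, 1/5 · 0.5102 = 0.10204, 1/5 · 0.16 = 0.032, 1/5 · 0.29752 = 0.059504; summing to 0.23209.
By Bayes' rule, P(box A | data) = (0.016327) / (0.23209) = 0.070345.

0.0703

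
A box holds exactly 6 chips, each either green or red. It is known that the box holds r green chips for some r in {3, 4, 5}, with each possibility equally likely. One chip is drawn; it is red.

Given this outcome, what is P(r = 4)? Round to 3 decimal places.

0.333

For each hypothesis, P(data | H) works out to: P(data | r = 3) = (3/6) = 1/2; P(data | r = 4) = (2/6) = 1/3; P(data | r = 5) = (1/6) = 1/6.
The prior-weighted likelihoods are 1/3 · 1/2 = 1/6, 1/3 · 1/3 = 1/9, 1/3 · 1/6 = 1/18; summing to 1/3.
So P(r = 4 | data) = (1/9) / (1/3) = 1/3.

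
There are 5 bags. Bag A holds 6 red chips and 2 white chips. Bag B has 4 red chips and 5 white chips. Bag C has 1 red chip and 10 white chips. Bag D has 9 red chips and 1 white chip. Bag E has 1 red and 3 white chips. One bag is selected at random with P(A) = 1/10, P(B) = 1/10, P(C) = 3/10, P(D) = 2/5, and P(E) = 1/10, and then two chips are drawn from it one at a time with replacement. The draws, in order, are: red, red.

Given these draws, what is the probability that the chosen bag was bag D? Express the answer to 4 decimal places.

0.7927

Under each hypothesis, the probability of the observed sequence is: P(data | bag A) = (6/8)(6/8) = 0.5625; P(data | bag B) = (4/9)(4/9) = 0.19753; P(data | bag C) = (1/11)(1/11) = 0.0082645; P(data | bag D) = (9/10)(9/10) = 0.81; P(data | bag E) = (1/4)(1/4) = 0.0625.
Multiplying each by its prior: 1/10 · 0.5625 = 0.05625, 1/10 · 0.19753 = 0.019753, 3/10 · 0.0082645 = 0.0024793, 2/5 · 0.81 = 0.324, 1/10 · 0.0625 = 0.00625; these sum to 0.40873.
Hence P(bag D | data) = (0.324) / (0.40873) = 0.79269.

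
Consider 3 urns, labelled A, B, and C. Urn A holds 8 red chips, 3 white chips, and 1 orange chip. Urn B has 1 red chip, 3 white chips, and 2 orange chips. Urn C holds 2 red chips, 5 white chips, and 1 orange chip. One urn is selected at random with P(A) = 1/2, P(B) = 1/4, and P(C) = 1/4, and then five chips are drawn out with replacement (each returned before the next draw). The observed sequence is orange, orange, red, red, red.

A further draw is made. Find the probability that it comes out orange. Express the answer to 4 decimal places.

0.1118

Under each hypothesis, the probability of the observed sequence is: P(data | urn A) = (1/12)(1/12)(8/12)(8/12)(8/12) = 0.0020576; P(data | urn B) = (2/6)(2/6)(1/6)(1/6)(1/6) = 0.0005144; P(data | urn C) = (1/8)(1/8)(2/8)(2/8)(2/8) = 0.00024414.
Weighting by the prior gives 1/2 · 0.0020576 = 0.0010288, 1/4 · 0.0005144 = 0.0001286, 1/4 · 0.00024414 = 6.1035e-05; these sum to 0.0012184.
The posterior is then P(urn A | data) = 0.84436, P(urn B | data) = 0.10555, P(urn C | data) = 0.050093.
So P(orange next | data) = Σ P(orange next | H) P(H | data) = (1/12)(0.84436) + (1/3)(0.10555) + (1/8)(0.050093) = 0.11181.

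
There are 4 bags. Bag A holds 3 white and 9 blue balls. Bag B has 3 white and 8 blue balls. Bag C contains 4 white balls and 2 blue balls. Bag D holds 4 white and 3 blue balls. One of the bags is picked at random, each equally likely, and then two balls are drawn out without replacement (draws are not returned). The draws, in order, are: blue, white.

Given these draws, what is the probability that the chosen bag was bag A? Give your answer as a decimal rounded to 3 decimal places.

0.210

Under each hypothesis, the probability of the observed sequence is: P(data | bag A) = (9/12)(3/11) = 0.20455; P(data | bag B) = (8/11)(3/10) = 0.21818; P(data | bag C) = (2/6)(4/5) = 0.26667; P(data | bag D) = (3/7)(4/6) = 0.28571.
Weighting by the prior gives 1/4 · 0.20455 = 0.051136, 1/4 · 0.21818 = 0.054545, 1/4 · 0.26667 = 0.066667, 1/4 · 0.28571 = 0.071429; with total 0.24378.
So P(bag A | data) = (0.051136) / (0.24378) = 0.20977.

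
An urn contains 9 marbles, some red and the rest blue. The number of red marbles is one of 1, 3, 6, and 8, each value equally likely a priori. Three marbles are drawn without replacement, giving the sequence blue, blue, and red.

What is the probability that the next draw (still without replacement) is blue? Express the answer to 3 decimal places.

0.670

The likelihood of the observed sequence under each hypothesis: P(data | r = 1) = (8/9)(7/8)(1/7) = 1/9; P(data | r = 3) = (6/9)(5/8)(3/7) = 5/28; P(data | r = 6) = (3/9)(2/8)(6/7) = 1/14; P(data | r = 8) = (1/9)(0/8) = 0.
The prior-weighted likelihoods are 1/4 · 1/9 = 1/36, 1/4 · 5/28 = 5/112, 1/4 · 1/14 = 1/56, 1/4 · 0 = 0; summing to 13/144.
Normalising, the posterior is P(r = 1 | data) = 4/13, P(r = 3 | data) = 45/91, P(r = 6 | data) = 18/91, P(r = 8 | data) = 0.
So P(blue next | data) = Σ P(blue next | H) P(H | data) = (1)(4/13) + (2/3)(45/91) + (1/6)(18/91) = 61/91.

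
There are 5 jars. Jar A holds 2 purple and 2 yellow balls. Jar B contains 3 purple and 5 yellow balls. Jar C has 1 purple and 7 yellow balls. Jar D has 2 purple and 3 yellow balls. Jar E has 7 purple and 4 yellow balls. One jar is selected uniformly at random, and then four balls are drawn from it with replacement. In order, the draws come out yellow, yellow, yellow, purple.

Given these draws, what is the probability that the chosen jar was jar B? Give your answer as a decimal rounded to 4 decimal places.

Compute the likelihood of the observed sequence for each case: P(data | jar A) = (2/4)(2/4)(2/4)(2/4) = 0.0625; P(data | jar B) = (5/8)(5/8)(5/8)(3/8) = 0.091553; P(data | jar C) = (7/8)(7/8)(7/8)(1/8) = 0.08374; P(data | jar D) = (3/5)(3/5)(3/5)(2/5) = 0.0864; P(data | jar E) = (4/11)(4/11)(4/11)(7/11) = 0.030599.
Multiplying each by its prior: 1/5 · 0.0625 = 0.0125, 1/5 · 0.091553 = 0.018311, 1/5 · 0.08374 = 0.016748, 1/5 · 0.0864 = 0.01728, 1/5 · 0.030599 = 0.0061198; with total 0.070958.
So P(jar B | data) = (0.018311) / (0.070958) = 0.25805.

0.2580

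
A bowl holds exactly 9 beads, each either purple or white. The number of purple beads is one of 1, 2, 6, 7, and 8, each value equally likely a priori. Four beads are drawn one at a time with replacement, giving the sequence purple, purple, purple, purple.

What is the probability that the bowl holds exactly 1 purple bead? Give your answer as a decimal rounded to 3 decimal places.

Compute the likelihood of the observed sequence for each case: P(data | r = 1) = (1/9)(1/9)(1/9)(1/9) = 0.00015242; P(data | r = 2) = (2/9)(2/9)(2/9)(2/9) = 0.0024387; P(data | r = 6) = (6/9)(6/9)(6/9)(6/9) = 0.19753; P(data | r = 7) = (7/9)(7/9)(7/9)(7/9) = 0.36595; P(data | r = 8) = (8/9)(8/9)(8/9)(8/9) = 0.6243.
The prior-weighted likelihoods are 1/5 · 0.00015242 = 3.0483e-05, 1/5 · 0.0024387 = 0.00048773, 1/5 · 0.19753 = 0.039506, 1/5 · 0.36595 = 0.07319, 1/5 · 0.6243 = 0.12486; these sum to 0.23807.
Therefore the posterior P(r = 1 | data) = (3.0483e-05) / (0.23807) = 0.00012804.

0.000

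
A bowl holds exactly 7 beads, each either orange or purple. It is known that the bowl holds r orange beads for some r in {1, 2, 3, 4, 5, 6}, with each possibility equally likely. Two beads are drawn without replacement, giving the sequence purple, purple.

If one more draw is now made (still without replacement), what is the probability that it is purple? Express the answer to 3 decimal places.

Compute the likelihood of the observed sequence for each case: P(data | r = 1) = (6/7)(5/6) = 5/7; P(data | r = 2) = (5/7)(4/6) = 10/21; P(data | r = 3) = (4/7)(3/6) = 2/7; P(data | r = 4) = (3/7)(2/6) = 1/7; P(data | r = 5) = (2/7)(1/6) = 1/21; P(data | r = 6) = (1/7)(0/6) = 0.
The prior-weighted likelihoods are 1/6 · 5/7 = 5/42, 1/6 · 10/21 = 5/63, 1/6 · 2/7 = 1/21, 1/6 · 1/7 = 1/42, 1/6 · 1/21 = 1/126, 1/6 · 0 = 0; with total 5/18.
Normalising, the posterior is P(r = 1 | data) = 3/7, P(r = 2 | data) = 2/7, P(r = 3 | data) = 6/35, P(r = 4 | data) = 3/35, P(r = 5 | data) = 1/35, P(r = 6 | data) = 0.
The predictive probability is P(purple next | data) = (4/5)(3/7) + (3/5)(2/7) + (2/5)(6/35) + (1/5)(3/35) + (0)(1/35) = 3/5.

0.600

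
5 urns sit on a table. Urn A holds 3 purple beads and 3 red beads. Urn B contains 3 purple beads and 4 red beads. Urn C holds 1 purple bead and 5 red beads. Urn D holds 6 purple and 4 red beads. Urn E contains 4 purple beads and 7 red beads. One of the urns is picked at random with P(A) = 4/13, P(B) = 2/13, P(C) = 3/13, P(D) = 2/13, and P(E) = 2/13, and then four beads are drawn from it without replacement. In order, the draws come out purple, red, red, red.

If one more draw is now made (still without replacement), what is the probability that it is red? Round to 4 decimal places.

0.6030

For each hypothesis, P(data | H) works out to: P(data | urn A) = (3/6)(3/5)(2/4)(1/3) = 0.05; P(data | urn B) = (3/7)(4/6)(3/5)(2/4) = 0.085714; P(data | urn C) = (1/6)(5/5)(4/4)(3/3) = 0.16667; P(data | urn D) = (6/10)(4/9)(3/8)(2/7) = 0.028571; P(data | urn E) = (4/11)(7/10)(6/9)(5/8) = 0.10606.
Multiplying each by its prior: 4/13 · 0.05 = 0.015385, 2/13 · 0.085714 = 0.013187, 3/13 · 0.16667 = 0.038462, 2/13 · 0.028571 = 0.0043956, 2/13 · 0.10606 = 0.016317; summing to 0.087746.
Dividing through by the total gives posterior P(urn A | data) = 0.17533, P(urn B | data) = 0.15028, P(urn C | data) = 0.43833, P(urn D | data) = 0.050095, P(urn E | data) = 0.18596.
So P(red next | data) = Σ P(red next | H) P(H | data) = (0)(0.17533) + (1/3)(0.15028) + (1)(0.43833) + (1/6)(0.050095) + (4/7)(0.18596) = 0.60304.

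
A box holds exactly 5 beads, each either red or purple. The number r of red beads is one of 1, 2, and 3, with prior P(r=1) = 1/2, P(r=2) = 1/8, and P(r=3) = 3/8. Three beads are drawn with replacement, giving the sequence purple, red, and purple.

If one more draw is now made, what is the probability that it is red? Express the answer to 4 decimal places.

The likelihood of the observed sequence under each hypothesis: P(data | r = 1) = (4/5)(1/5)(4/5) = 16/125; P(data | r = 2) = (3/5)(2/5)(3/5) = 18/125; P(data | r = 3) = (2/5)(3/5)(2/5) = 12/125.
The prior-weighted likelihoods are 1/2 · 16/125 = 8/125, 1/8 · 18/125 = 9/500, 3/8 · 12/125 = 9/250; with total 59/500.
Dividing through by the total gives posterior P(r = 1 | data) = 32/59, P(r = 2 | data) = 9/59, P(r = 3 | data) = 18/59.
Averaging over the posterior, P(red next | data) = (1/5)(32/59) + (2/5)(9/59) + (3/5)(18/59) = 104/295.

0.3525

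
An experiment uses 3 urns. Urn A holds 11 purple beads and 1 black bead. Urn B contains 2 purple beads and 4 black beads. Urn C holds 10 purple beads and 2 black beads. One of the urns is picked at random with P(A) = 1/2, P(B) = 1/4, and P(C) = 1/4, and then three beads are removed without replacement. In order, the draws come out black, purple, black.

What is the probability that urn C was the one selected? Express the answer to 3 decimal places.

Compute the likelihood of the observed sequence for each case: P(data | urn A) = (1/12)(11/11)(0/10) = 0; P(data | urn B) = (4/6)(2/5)(3/4) = 0.2; P(data | urn C) = (2/12)(10/11)(1/10) = 0.015152.
Multiplying each by its prior: 1/2 · 0 = 0, 1/4 · 0.2 = 0.05, 1/4 · 0.015152 = 0.0037879; summing to 0.053788.
Hence P(urn C | data) = (0.0037879) / (0.053788) = 0.070423.

0.070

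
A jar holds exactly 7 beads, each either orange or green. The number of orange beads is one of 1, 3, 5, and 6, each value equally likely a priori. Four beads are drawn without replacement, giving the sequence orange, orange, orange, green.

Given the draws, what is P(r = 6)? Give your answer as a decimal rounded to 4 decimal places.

Compute the likelihood of the observed sequence for each case: P(data | r = 1) = (1/7)(0/6) = 0; P(data | r = 3) = (3/7)(2/6)(1/5)(4/4) = 1/35; P(data | r = 5) = (5/7)(4/6)(3/5)(2/4) = 1/7; P(data | r = 6) = (6/7)(5/6)(4/5)(1/4) = 1/7.
Weighting by the prior gives 1/4 · 0 = 0, 1/4 · 1/35 = 1/140, 1/4 · 1/7 = 1/28, 1/4 · 1/7 = 1/28; summing to 11/140.
Therefore the posterior P(r = 6 | data) = (1/28) / (11/140) = 5/11.

0.4545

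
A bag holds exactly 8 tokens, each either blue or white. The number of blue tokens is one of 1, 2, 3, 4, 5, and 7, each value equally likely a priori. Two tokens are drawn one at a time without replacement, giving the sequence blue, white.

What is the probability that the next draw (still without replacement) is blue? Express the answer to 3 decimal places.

0.444

The likelihood of the observed sequence under each hypothesis: P(data | r = 1) = (1/8)(7/7) = 1/8; P(data | r = 2) = (2/8)(6/7) = 3/14; P(data | r = 3) = (3/8)(5/7) = 15/56; P(data | r = 4) = (4/8)(4/7) = 2/7; P(data | r = 5) = (5/8)(3/7) = 15/56; P(data | r = 7) = (7/8)(1/7) = 1/8.
Weighting by the prior gives 1/6 · 1/8 = 1/48, 1/6 · 3/14 = 1/28, 1/6 · 15/56 = 5/112, 1/6 · 2/7 = 1/21, 1/6 · 15/56 = 5/112, 1/6 · 1/8 = 1/48; with total 3/14.
Normalising, the posterior is P(r = 1 | data) = 7/72, P(r = 2 | data) = 1/6, P(r = 3 | data) = 5/24, P(r = 4 | data) = 2/9, P(r = 5 | data) = 5/24, P(r = 7 | data) = 7/72.
Averaging over the posterior, P(blue next | data) = (0)(7/72) + (1/6)(1/6) + (1/3)(5/24) + (1/2)(2/9) + (2/3)(5/24) + (1)(7/72) = 4/9.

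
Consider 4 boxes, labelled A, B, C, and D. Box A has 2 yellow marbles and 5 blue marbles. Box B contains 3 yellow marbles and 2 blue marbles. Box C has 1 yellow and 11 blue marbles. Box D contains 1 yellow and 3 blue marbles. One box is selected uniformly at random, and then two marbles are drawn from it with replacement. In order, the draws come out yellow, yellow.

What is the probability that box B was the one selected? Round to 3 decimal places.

0.704

The likelihood of the observed sequence under each hypothesis: P(data | box A) = (2/7)(2/7) = 0.081633; P(data | box B) = (3/5)(3/5) = 0.36; P(data | box C) = (1/12)(1/12) = 0.0069444; P(data | box D) = (1/4)(1/4) = 0.0625.
The prior-weighted likelihoods are 1/4 · 0.081633 = 0.020408, 1/4 · 0.36 = 0.09, 1/4 · 0.0069444 = 0.0017361, 1/4 · 0.0625 = 0.015625; summing to 0.12777.
Hence P(box B | data) = (0.09) / (0.12777) = 0.70439.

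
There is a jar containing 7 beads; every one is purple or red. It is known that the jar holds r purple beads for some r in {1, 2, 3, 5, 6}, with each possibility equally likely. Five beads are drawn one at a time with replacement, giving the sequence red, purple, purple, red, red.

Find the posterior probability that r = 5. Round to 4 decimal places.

The likelihood of the observed sequence under each hypothesis: P(data | r = 1) = (6/7)(1/7)(1/7)(6/7)(6/7) = 0.012852; P(data | r = 2) = (5/7)(2/7)(2/7)(5/7)(5/7) = 0.02975; P(data | r = 3) = (4/7)(3/7)(3/7)(4/7)(4/7) = 0.034271; P(data | r = 5) = (2/7)(5/7)(5/7)(2/7)(2/7) = 0.0119; P(data | r = 6) = (1/7)(6/7)(6/7)(1/7)(1/7) = 0.002142.
The prior-weighted likelihoods are 1/5 · 0.012852 = 0.0025704, 1/5 · 0.02975 = 0.0059499, 1/5 · 0.034271 = 0.0068543, 1/5 · 0.0119 = 0.00238, 1/5 · 0.002142 = 0.00042839; with total 0.018183.
Hence P(r = 5 | data) = (0.00238) / (0.018183) = 0.13089.

0.1309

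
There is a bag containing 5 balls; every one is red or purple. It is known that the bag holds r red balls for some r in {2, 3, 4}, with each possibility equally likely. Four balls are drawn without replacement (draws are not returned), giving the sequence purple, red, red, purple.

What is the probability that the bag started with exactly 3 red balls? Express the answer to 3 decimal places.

The likelihood of the observed sequence under each hypothesis: P(data | r = 2) = (3/5)(2/4)(1/3)(2/2) = 1/10; P(data | r = 3) = (2/5)(3/4)(2/3)(1/2) = 1/10; P(data | r = 4) = (1/5)(4/4)(3/3)(0/2) = 0.
Multiplying each by its prior: 1/3 · 1/10 = 1/30, 1/3 · 1/10 = 1/30, 1/3 · 0 = 0; with total 1/15.
So P(r = 3 | data) = (1/30) / (1/15) = 1/2.

0.500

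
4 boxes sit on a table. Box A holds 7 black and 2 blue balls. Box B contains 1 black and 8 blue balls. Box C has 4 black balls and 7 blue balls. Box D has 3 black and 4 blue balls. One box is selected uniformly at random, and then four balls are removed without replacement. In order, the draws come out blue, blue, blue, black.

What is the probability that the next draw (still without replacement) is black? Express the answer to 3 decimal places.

0.339

The likelihood of the observed sequence under each hypothesis: P(data | box A) = (2/9)(1/8)(0/7) = 0; P(data | box B) = (8/9)(7/8)(6/7)(1/6) = 0.11111; P(data | box C) = (7/11)(6/10)(5/9)(4/8) = 0.10606; P(data | box D) = (4/7)(3/6)(2/5)(3/4) = 0.085714.
Multiplying each by its prior: 1/4 · 0 = 0, 1/4 · 0.11111 = 0.027778, 1/4 · 0.10606 = 0.026515, 1/4 · 0.085714 = 0.021429; summing to 0.075722.
Dividing through by the total gives posterior P(box A | data) = 0, P(box B | data) = 0.36684, P(box C | data) = 0.35017, P(box D | data) = 0.28299.
So P(black next | data) = Σ P(black next | H) P(H | data) = (0)(0.36684) + (3/7)(0.35017) + (2/3)(0.28299) = 0.33873.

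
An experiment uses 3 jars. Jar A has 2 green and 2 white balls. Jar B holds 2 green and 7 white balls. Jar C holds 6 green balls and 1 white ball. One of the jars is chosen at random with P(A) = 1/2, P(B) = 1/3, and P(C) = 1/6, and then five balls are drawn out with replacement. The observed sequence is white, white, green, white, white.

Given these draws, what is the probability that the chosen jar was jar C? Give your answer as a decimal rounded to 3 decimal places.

0.001

Under each hypothesis, the probability of the observed sequence is: P(data | jar A) = (2/4)(2/4)(2/4)(2/4)(2/4) = 0.03125; P(data | jar B) = (7/9)(7/9)(2/9)(7/9)(7/9) = 0.081322; P(data | jar C) = (1/7)(1/7)(6/7)(1/7)(1/7) = 0.00035699.
Multiplying each by its prior: 1/2 · 0.03125 = 0.015625, 1/3 · 0.081322 = 0.027107, 1/6 · 0.00035699 = 5.9499e-05; with total 0.042792.
Hence P(jar C | data) = (5.9499e-05) / (0.042792) = 0.0013904.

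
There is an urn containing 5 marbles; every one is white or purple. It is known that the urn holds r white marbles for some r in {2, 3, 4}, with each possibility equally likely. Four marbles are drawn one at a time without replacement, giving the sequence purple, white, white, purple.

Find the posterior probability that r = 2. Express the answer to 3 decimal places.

0.500

Compute the likelihood of the observed sequence for each case: P(data | r = 2) = (3/5)(2/4)(1/3)(2/2) = 1/10; P(data | r = 3) = (2/5)(3/4)(2/3)(1/2) = 1/10; P(data | r = 4) = (1/5)(4/4)(3/3)(0/2) = 0.
The prior-weighted likelihoods are 1/3 · 1/10 = 1/30, 1/3 · 1/10 = 1/30, 1/3 · 0 = 0; these sum to 1/15.
So P(r = 2 | data) = (1/30) / (1/15) = 1/2.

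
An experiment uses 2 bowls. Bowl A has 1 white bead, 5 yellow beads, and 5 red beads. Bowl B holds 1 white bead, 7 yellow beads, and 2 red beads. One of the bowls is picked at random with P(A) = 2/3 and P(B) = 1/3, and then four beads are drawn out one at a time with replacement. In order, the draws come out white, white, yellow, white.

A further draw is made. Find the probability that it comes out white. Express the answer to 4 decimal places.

0.0955

Under each hypothesis, the probability of the observed sequence is: P(data | bowl A) = (1/11)(1/11)(5/11)(1/11) = 0.00034151; P(data | bowl B) = (1/10)(1/10)(7/10)(1/10) = 0.0007.
The prior-weighted likelihoods are 2/3 · 0.00034151 = 0.00022767, 1/3 · 0.0007 = 0.00023333; these sum to 0.000461.
The posterior is then P(bowl A | data) = 0.49386, P(bowl B | data) = 0.50614.
So P(white next | data) = Σ P(white next | H) P(H | data) = (1/11)(0.49386) + (1/10)(0.50614) = 0.09551.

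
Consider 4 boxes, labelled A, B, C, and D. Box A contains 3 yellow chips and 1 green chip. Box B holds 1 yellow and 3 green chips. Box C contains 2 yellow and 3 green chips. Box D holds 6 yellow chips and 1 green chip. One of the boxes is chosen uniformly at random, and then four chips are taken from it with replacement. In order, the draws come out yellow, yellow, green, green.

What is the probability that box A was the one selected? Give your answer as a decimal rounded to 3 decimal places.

For each hypothesis, P(data | H) works out to: P(data | box A) = (3/4)(3/4)(1/4)(1/4) = 0.035156; P(data | box B) = (1/4)(1/4)(3/4)(3/4) = 0.035156; P(data | box C) = (2/5)(2/5)(3/5)(3/5) = 0.0576; P(data | box D) = (6/7)(6/7)(1/7)(1/7) = 0.014994.
The prior-weighted likelihoods are 1/4 · 0.035156 = 0.0087891, 1/4 · 0.035156 = 0.0087891, 1/4 · 0.0576 = 0.0144, 1/4 · 0.014994 = 0.0037484; these sum to 0.035727.
Therefore the posterior P(box A | data) = (0.0087891) / (0.035727) = 0.24601.

0.246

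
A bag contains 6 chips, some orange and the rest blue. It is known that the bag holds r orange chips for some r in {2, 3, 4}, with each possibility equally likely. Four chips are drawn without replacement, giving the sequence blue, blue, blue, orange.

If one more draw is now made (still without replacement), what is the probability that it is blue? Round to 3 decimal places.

Under each hypothesis, the probability of the observed sequence is: P(data | r = 2) = (4/6)(3/5)(2/4)(2/3) = 2/15; P(data | r = 3) = (3/6)(2/5)(1/4)(3/3) = 1/20; P(data | r = 4) = (2/6)(1/5)(0/4) = 0.
Weighting by the prior gives 1/3 · 2/15 = 2/45, 1/3 · 1/20 = 1/60, 1/3 · 0 = 0; summing to 11/180.
Normalising, the posterior is P(r = 2 | data) = 8/11, P(r = 3 | data) = 3/11, P(r = 4 | data) = 0.
The predictive probability is P(blue next | data) = (1/2)(8/11) + (0)(3/11) = 4/11.

0.364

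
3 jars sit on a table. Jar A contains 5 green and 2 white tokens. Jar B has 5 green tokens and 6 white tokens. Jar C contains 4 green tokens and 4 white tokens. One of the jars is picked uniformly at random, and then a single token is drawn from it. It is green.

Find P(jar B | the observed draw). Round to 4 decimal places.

0.2724

The likelihood of this draw under each hypothesis: P(data | jar A) = (5/7) = 5/7; P(data | jar B) = (5/11) = 5/11; P(data | jar C) = (4/8) = 1/2.
The prior-weighted likelihoods are 1/3 · 5/7 = 5/21, 1/3 · 5/11 = 5/33, 1/3 · 1/2 = 1/6; summing to 257/462.
Therefore the posterior P(jar B | data) = (5/33) / (257/462) = 70/257.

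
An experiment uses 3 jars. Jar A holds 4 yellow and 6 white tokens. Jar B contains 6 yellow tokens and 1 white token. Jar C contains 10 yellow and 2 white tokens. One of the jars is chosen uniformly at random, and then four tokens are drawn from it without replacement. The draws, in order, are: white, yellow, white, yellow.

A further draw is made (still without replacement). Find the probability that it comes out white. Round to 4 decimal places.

0.5500

Compute the likelihood of the observed sequence for each case: P(data | jar A) = (6/10)(4/9)(5/8)(3/7) = 1/14; P(data | jar B) = (1/7)(6/6)(0/5) = 0; P(data | jar C) = (2/12)(10/11)(1/10)(9/9) = 1/66.
Weighting by the prior gives 1/3 · 1/14 = 1/42, 1/3 · 0 = 0, 1/3 · 1/66 = 1/198; these sum to 20/693.
Dividing through by the total gives posterior P(jar A | data) = 33/40, P(jar B | data) = 0, P(jar C | data) = 7/40.
So P(white next | data) = Σ P(white next | H) P(H | data) = (2/3)(33/40) + (0)(7/40) = 11/20.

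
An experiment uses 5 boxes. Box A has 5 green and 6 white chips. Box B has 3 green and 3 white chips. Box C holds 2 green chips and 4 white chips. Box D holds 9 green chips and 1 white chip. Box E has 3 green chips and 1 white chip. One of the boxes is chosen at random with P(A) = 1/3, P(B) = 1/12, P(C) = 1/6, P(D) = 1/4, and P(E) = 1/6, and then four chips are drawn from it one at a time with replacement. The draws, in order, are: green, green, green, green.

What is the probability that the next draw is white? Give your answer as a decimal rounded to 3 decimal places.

0.173

Under each hypothesis, the probability of the observed sequence is: P(data | box A) = (5/11)(5/11)(5/11)(5/11) = 0.042688; P(data | box B) = (3/6)(3/6)(3/6)(3/6) = 0.0625; P(data | box C) = (2/6)(2/6)(2/6)(2/6) = 0.012346; P(data | box D) = (9/10)(9/10)(9/10)(9/10) = 0.6561; P(data | box E) = (3/4)(3/4)(3/4)(3/4) = 0.31641.
The prior-weighted likelihoods are 1/3 · 0.042688 = 0.014229, 1/12 · 0.0625 = 0.0052083, 1/6 · 0.012346 = 0.0020576, 1/4 · 0.6561 = 0.16403, 1/6 · 0.31641 = 0.052734; with total 0.23825.
Dividing through by the total gives posterior P(box A | data) = 0.059724, P(box B | data) = 0.02186, P(box C | data) = 0.0086362, P(box D | data) = 0.68844, P(box E | data) = 0.22134.
The predictive probability is P(white next | data) = (6/11)(0.059724) + (1/2)(0.02186) + (2/3)(0.0086362) + (1/10)(0.68844) + (1/4)(0.22134) = 0.17344.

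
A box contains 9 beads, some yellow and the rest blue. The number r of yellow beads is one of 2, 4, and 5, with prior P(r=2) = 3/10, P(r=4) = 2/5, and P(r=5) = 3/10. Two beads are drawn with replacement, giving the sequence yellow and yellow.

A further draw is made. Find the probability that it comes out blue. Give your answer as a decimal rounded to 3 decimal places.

0.518

The likelihood of the observed sequence under each hypothesis: P(data | r = 2) = (2/9)(2/9) = 4/81; P(data | r = 4) = (4/9)(4/9) = 16/81; P(data | r = 5) = (5/9)(5/9) = 25/81.
Weighting by the prior gives 3/10 · 4/81 = 2/135, 2/5 · 16/81 = 32/405, 3/10 · 25/81 = 5/54; summing to 151/810.
Dividing through by the total gives posterior P(r = 2 | data) = 0.07947, P(r = 4 | data) = 0.42384, P(r = 5 | data) = 0.49669.
The predictive probability is P(blue next | data) = (7/9)(0.07947) + (5/9)(0.42384) + (4/9)(0.49669) = 0.51803.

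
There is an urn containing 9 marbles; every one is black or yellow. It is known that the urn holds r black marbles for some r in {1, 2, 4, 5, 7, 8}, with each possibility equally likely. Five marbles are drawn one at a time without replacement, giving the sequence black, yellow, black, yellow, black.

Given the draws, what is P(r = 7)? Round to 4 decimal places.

0.2593

For each hypothesis, P(data | H) works out to: P(data | r = 1) = (1/9)(8/8)(0/7) = 0; P(data | r = 2) = (2/9)(7/8)(1/7)(6/6)(0/5) = 0; P(data | r = 4) = (4/9)(5/8)(3/7)(4/6)(2/5) = 2/63; P(data | r = 5) = (5/9)(4/8)(4/7)(3/6)(3/5) = 1/21; P(data | r = 7) = (7/9)(2/8)(6/7)(1/6)(5/5) = 1/36; P(data | r = 8) = (8/9)(1/8)(7/7)(0/6) = 0.
Weighting by the prior gives 1/6 · 0 = 0, 1/6 · 0 = 0, 1/6 · 2/63 = 1/189, 1/6 · 1/21 = 1/126, 1/6 · 1/36 = 1/216, 1/6 · 0 = 0; these sum to 1/56.
So P(r = 7 | data) = (1/216) / (1/56) = 7/27.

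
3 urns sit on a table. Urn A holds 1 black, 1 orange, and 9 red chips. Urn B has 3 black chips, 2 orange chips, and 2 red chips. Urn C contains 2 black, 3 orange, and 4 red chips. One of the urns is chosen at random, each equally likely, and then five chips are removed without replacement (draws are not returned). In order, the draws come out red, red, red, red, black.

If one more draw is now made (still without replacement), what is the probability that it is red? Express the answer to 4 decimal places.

Under each hypothesis, the probability of the observed sequence is: P(data | urn A) = (9/11)(8/10)(7/9)(6/8)(1/7) = 0.054545; P(data | urn B) = (2/7)(1/6)(0/5) = 0; P(data | urn C) = (4/9)(3/8)(2/7)(1/6)(2/5) = 0.0031746.
The prior-weighted likelihoods are 1/3 · 0.054545 = 0.018182, 1/3 · 0 = 0, 1/3 · 0.0031746 = 0.0010582; these sum to 0.01924.
Normalising, the posterior is P(urn A | data) = 0.945, P(urn B | data) = 0, P(urn C | data) = 0.055.
So P(red next | data) = Σ P(red next | H) P(H | data) = (5/6)(0.945) + (0)(0.055) = 0.7875.

0.7875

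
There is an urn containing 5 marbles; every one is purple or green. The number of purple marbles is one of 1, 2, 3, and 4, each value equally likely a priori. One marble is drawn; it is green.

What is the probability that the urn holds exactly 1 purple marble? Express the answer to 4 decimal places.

0.4000

The likelihood of this draw under each hypothesis: P(data | r = 1) = (4/5) = 4/5; P(data | r = 2) = (3/5) = 3/5; P(data | r = 3) = (2/5) = 2/5; P(data | r = 4) = (1/5) = 1/5.
Multiplying each by its prior: 1/4 · 4/5 = 1/5, 1/4 · 3/5 = 3/20, 1/4 · 2/5 = 1/10, 1/4 · 1/5 = 1/20; these sum to 1/2.
By Bayes' rule, P(r = 1 | data) = (1/5) / (1/2) = 2/5.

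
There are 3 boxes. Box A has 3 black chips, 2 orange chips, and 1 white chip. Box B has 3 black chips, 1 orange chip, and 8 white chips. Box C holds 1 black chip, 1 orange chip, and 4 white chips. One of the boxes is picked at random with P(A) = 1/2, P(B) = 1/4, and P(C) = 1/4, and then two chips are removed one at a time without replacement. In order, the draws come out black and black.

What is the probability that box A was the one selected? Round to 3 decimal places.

The likelihood of the observed sequence under each hypothesis: P(data | box A) = (3/6)(2/5) = 1/5; P(data | box B) = (3/12)(2/11) = 1/22; P(data | box C) = (1/6)(0/5) = 0.
Weighting by the prior gives 1/2 · 1/5 = 1/10, 1/4 · 1/22 = 1/88, 1/4 · 0 = 0; these sum to 49/440.
Hence P(box A | data) = (1/10) / (49/440) = 44/49.

0.898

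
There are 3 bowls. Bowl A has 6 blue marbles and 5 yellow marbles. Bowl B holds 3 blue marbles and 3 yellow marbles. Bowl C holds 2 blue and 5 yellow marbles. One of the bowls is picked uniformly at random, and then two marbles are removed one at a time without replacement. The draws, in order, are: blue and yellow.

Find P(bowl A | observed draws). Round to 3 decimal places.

The likelihood of the observed sequence under each hypothesis: P(data | bowl A) = (6/11)(5/10) = 0.27273; P(data | bowl B) = (3/6)(3/5) = 0.3; P(data | bowl C) = (2/7)(5/6) = 0.2381.
Multiplying each by its prior: 1/3 · 0.27273 = 0.090909, 1/3 · 0.3 = 0.1, 1/3 · 0.2381 = 0.079365; summing to 0.27027.
Therefore the posterior P(bowl A | data) = (0.090909) / (0.27027) = 0.33636.

0.336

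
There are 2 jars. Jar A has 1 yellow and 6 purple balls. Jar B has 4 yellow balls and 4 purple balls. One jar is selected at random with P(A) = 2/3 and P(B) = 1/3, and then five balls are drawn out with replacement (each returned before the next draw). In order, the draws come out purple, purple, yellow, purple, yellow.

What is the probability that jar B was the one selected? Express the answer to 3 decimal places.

0.549

Under each hypothesis, the probability of the observed sequence is: P(data | jar A) = (6/7)(6/7)(1/7)(6/7)(1/7) = 0.012852; P(data | jar B) = (4/8)(4/8)(4/8)(4/8)(4/8) = 0.03125.
Weighting by the prior gives 2/3 · 0.012852 = 0.0085679, 1/3 · 0.03125 = 0.010417; these sum to 0.018985.
Hence P(jar B | data) = (0.010417) / (0.018985) = 0.54869.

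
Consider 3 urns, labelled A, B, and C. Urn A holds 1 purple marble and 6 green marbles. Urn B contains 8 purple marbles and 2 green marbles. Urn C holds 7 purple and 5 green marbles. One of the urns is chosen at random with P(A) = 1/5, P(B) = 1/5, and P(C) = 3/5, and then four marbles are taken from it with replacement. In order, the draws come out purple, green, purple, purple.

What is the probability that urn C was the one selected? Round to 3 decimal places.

For each hypothesis, P(data | H) works out to: P(data | urn A) = (1/7)(6/7)(1/7)(1/7) = 0.002499; P(data | urn B) = (8/10)(2/10)(8/10)(8/10) = 0.1024; P(data | urn C) = (7/12)(5/12)(7/12)(7/12) = 0.082706.
Multiplying each by its prior: 1/5 · 0.002499 = 0.00049979, 1/5 · 0.1024 = 0.02048, 3/5 · 0.082706 = 0.049624; summing to 0.070604.
So P(urn C | data) = (0.049624) / (0.070604) = 0.70285.

0.703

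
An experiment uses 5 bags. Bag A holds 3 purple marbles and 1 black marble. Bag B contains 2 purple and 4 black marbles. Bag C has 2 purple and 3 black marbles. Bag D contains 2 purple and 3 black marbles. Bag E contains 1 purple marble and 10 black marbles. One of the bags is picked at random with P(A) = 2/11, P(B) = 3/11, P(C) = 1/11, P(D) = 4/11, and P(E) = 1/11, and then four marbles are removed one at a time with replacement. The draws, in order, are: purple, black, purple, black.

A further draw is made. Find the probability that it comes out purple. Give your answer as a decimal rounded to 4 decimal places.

0.4246

The likelihood of the observed sequence under each hypothesis: P(data | bag A) = (3/4)(1/4)(3/4)(1/4) = 0.035156; P(data | bag B) = (2/6)(4/6)(2/6)(4/6) = 0.049383; P(data | bag C) = (2/5)(3/5)(2/5)(3/5) = 0.0576; P(data | bag D) = (2/5)(3/5)(2/5)(3/5) = 0.0576; P(data | bag E) = (1/11)(10/11)(1/11)(10/11) = 0.0068301.
Weighting by the prior gives 2/11 · 0.035156 = 0.006392, 3/11 · 0.049383 = 0.013468, 1/11 · 0.0576 = 0.0052364, 4/11 · 0.0576 = 0.020945, 1/11 · 0.0068301 = 0.00062092; with total 0.046663.
Dividing through by the total gives posterior P(bag A | data) = 0.13698, P(bag B | data) = 0.28862, P(bag C | data) = 0.11222, P(bag D | data) = 0.44887, P(bag E | data) = 0.013307.
The predictive probability is P(purple next | data) = (3/4)(0.13698) + (1/3)(0.28862) + (2/5)(0.11222) + (2/5)(0.44887) + (1/11)(0.013307) = 0.42459.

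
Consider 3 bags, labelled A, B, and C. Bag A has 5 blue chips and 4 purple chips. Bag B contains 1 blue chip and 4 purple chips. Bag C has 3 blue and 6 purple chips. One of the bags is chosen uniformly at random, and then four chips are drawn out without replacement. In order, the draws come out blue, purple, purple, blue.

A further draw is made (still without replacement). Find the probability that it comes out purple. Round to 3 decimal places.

For each hypothesis, P(data | H) works out to: P(data | bag A) = (5/9)(4/8)(3/7)(4/6) = 5/63; P(data | bag B) = (1/5)(4/4)(3/3)(0/2) = 0; P(data | bag C) = (3/9)(6/8)(5/7)(2/6) = 5/84.
The prior-weighted likelihoods are 1/3 · 5/63 = 5/189, 1/3 · 0 = 0, 1/3 · 5/84 = 5/252; these sum to 5/108.
Dividing through by the total gives posterior P(bag A | data) = 4/7, P(bag B | data) = 0, P(bag C | data) = 3/7.
The predictive probability is P(purple next | data) = (2/5)(4/7) + (4/5)(3/7) = 4/7.

0.571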